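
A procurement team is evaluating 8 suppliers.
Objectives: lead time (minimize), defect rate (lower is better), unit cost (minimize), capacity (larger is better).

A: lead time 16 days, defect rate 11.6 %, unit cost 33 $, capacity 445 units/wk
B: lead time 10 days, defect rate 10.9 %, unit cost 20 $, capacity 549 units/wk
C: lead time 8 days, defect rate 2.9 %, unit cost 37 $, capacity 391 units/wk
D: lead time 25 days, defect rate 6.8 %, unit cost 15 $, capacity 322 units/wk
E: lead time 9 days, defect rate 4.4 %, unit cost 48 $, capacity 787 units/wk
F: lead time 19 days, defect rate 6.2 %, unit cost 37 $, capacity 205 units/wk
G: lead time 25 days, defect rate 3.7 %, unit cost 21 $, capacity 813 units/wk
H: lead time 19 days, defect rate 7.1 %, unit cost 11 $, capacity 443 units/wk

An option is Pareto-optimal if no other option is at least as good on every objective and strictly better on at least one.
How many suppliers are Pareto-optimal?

A: dominated by B (lead time 10≤16, defect rate 10.9≤11.6, unit cost 20≤33, capacity 549≥445).
B: not dominated.
C: not dominated (best lead time).
D: not dominated.
E: not dominated.
F: dominated by C (lead time 8≤19, defect rate 2.9≤6.2, unit cost 37≤37, capacity 391≥205).
G: not dominated (best capacity).
H: not dominated (best unit cost).
Pareto-optimal: B, C, D, E, G, H → 6.

6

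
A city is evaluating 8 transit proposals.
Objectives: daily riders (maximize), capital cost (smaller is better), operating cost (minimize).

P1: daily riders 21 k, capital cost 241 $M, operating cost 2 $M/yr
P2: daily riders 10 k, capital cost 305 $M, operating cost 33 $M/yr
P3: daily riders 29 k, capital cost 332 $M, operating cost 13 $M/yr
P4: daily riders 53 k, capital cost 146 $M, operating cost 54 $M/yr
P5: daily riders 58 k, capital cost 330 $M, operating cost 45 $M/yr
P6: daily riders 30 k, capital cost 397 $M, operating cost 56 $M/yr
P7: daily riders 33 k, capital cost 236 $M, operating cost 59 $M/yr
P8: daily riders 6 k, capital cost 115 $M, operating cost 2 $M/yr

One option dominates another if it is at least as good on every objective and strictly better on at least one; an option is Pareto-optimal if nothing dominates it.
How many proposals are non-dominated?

P1: not dominated.
P2: dominated by P1 (daily riders 21≥10, capital cost 241≤305, operating cost 2≤33).
P3: not dominated.
P4: not dominated.
P5: not dominated (best daily riders).
P6: dominated by P4 (daily riders 53≥30, capital cost 146≤397, operating cost 54≤56).
P7: dominated by P4 (daily riders 53≥33, capital cost 146≤236, operating cost 54≤59).
P8: not dominated (best capital cost).
Pareto-optimal: P1, P3, P4, P5, P8 → 5.

5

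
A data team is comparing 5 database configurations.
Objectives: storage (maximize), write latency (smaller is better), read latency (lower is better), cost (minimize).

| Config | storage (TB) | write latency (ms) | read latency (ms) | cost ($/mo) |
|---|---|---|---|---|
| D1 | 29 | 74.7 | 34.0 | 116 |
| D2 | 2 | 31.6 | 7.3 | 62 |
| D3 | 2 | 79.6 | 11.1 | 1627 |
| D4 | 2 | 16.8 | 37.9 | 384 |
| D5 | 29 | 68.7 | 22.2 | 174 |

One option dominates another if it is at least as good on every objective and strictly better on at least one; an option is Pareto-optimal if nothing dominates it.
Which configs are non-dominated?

D1, D2, D4, D5

D1: not dominated.
D2: not dominated (best read latency).
D3: dominated by D2 (storage 2≥2, write latency 31.6≤79.6, read latency 7.3≤11.1, cost 62≤1627).
D4: not dominated (best write latency).
D5: not dominated.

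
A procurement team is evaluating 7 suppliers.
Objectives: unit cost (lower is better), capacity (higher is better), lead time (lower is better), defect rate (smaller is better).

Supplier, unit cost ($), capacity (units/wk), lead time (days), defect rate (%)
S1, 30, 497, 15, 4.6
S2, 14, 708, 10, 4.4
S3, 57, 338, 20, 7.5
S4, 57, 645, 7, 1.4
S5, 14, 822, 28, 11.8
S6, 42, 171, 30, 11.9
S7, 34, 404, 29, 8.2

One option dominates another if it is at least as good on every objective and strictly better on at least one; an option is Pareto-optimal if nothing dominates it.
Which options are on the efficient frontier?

S1: dominated by S2 (unit cost 14≤30, capacity 708≥497, lead time 10≤15, defect rate 4.4≤4.6).
S2: not dominated.
S3: dominated by S1 (unit cost 30≤57, capacity 497≥338, lead time 15≤20, defect rate 4.6≤7.5).
S4: not dominated (best lead time).
S5: not dominated (best capacity).
S6: dominated by S1 (unit cost 30≤42, capacity 497≥171, lead time 15≤30, defect rate 4.6≤11.9).
S7: dominated by S1 (unit cost 30≤34, capacity 497≥404, lead time 15≤29, defect rate 4.6≤8.2).

S2, S4, S5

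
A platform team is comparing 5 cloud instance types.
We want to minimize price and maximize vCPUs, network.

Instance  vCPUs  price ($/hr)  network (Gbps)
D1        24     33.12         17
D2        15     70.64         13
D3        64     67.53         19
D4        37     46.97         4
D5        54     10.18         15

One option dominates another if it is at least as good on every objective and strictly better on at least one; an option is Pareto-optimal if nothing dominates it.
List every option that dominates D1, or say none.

none

D2: worse on vCPUs (15 vs 24).
D3: worse on price (67.53 vs 33.12).
D4: worse on price (46.97 vs 33.12).
D5: worse on network (15 vs 17).
No option dominates D1.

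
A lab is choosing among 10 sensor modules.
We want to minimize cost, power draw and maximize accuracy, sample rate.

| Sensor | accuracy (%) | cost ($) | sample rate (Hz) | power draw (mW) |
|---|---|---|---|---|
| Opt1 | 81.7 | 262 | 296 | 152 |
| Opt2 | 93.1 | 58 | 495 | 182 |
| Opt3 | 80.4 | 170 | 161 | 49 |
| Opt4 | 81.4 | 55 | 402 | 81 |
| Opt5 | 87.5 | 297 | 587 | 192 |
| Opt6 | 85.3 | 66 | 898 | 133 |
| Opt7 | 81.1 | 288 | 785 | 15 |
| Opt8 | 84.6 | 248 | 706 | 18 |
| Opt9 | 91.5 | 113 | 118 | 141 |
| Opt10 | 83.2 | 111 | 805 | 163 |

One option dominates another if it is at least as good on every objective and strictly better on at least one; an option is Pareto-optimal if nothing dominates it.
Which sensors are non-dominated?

Opt1: dominated by Opt6 (accuracy 85.3≥81.7, cost 66≤262, sample rate 898≥296, power draw 133≤152).
Opt2: not dominated (best accuracy).
Opt3: not dominated.
Opt4: not dominated (best cost).
Opt5: not dominated.
Opt6: not dominated (best sample rate).
Opt7: not dominated (best power draw).
Opt8: not dominated.
Opt9: not dominated.
Opt10: dominated by Opt6 (accuracy 85.3≥83.2, cost 66≤111, sample rate 898≥805, power draw 133≤163).

Opt2, Opt3, Opt4, Opt5, Opt6, Opt7, Opt8, Opt9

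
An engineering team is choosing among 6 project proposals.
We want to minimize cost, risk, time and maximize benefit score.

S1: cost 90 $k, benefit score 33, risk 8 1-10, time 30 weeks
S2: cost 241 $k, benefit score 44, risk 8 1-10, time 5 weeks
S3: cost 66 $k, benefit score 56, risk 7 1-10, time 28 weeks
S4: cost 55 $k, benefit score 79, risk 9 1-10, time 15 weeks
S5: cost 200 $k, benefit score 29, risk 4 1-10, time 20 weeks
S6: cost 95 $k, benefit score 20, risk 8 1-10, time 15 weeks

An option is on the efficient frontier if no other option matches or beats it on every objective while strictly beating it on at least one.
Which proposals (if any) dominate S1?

S3: cost 66≤90, benefit score 56≥33, risk 7≤8, time 28≤30 — dominates S1.
Others (S2, S4, S5, S6) are each worse than S1 on at least one objective.

S3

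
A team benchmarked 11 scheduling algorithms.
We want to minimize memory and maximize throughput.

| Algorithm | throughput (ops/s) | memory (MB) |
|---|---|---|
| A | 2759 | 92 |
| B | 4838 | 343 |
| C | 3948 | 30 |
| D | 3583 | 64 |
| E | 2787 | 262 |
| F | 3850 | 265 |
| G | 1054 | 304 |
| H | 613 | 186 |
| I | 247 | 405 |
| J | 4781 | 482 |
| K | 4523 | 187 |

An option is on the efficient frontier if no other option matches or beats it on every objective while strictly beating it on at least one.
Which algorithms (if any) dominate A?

C: throughput 3948≥2759, memory 30≤92 — dominates A.
D: throughput 3583≥2759, memory 64≤92 — dominates A.
Others (B, E, F, G, H, I, J, K) are each worse than A on at least one objective.

C, D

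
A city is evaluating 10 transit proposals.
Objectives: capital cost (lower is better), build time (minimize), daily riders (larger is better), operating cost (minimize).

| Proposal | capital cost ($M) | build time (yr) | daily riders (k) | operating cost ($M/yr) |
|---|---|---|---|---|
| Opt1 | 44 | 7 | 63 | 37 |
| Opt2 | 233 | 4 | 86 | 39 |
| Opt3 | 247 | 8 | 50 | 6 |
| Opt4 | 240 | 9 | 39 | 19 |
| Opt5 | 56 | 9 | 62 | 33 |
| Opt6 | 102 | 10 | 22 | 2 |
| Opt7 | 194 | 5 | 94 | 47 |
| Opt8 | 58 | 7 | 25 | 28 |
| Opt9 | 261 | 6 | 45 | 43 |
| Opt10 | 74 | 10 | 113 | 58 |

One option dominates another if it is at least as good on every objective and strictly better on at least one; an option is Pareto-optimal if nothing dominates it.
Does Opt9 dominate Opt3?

No

Opt9 vs Opt3: Opt9 is worse on capital cost (261 vs 247), so it does not dominate Opt3.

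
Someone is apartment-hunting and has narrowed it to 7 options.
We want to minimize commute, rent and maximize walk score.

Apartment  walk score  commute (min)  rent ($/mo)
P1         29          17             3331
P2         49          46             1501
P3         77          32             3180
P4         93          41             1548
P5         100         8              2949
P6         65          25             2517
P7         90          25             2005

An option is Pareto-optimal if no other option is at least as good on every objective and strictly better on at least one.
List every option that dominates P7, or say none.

P1: worse on walk score (29 vs 90).
P2: worse on walk score (49 vs 90).
P3: worse on walk score (77 vs 90).
P4: worse on commute (41 vs 25).
P5: worse on rent (2949 vs 2005).
P6: worse on walk score (65 vs 90).
No option dominates P7.

none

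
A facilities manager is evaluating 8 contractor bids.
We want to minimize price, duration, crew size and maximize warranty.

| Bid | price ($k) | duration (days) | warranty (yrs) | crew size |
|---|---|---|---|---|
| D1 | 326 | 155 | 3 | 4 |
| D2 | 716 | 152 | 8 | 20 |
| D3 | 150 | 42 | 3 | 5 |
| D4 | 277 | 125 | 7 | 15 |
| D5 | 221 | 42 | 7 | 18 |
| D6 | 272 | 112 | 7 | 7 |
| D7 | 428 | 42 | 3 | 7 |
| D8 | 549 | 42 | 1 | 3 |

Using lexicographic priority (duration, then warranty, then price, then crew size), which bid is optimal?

D5

First minimize duration: best is 42, kept {D3, D5, D7, D8}.
Then maximize warranty: best is 7, kept {D5}.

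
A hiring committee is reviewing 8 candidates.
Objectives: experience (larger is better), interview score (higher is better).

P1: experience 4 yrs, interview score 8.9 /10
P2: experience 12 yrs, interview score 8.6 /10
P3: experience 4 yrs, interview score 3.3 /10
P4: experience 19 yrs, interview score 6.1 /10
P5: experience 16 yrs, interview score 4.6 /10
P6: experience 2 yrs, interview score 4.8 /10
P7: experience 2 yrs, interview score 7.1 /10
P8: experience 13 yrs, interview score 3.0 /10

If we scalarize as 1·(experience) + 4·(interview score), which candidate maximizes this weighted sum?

P2

P1: 1·4 + 4·8.9 = 39.6
P2: 1·12 + 4·8.6 = 46.4
P3: 1·4 + 4·3.3 = 17.2
P4: 1·19 + 4·6.1 = 43.4
P5: 1·16 + 4·4.6 = 34.4
P6: 1·2 + 4·4.8 = 21.2
P7: 1·2 + 4·7.1 = 30.4
P8: 1·13 + 4·3.0 = 25.0
Highest: P2 at 46.4.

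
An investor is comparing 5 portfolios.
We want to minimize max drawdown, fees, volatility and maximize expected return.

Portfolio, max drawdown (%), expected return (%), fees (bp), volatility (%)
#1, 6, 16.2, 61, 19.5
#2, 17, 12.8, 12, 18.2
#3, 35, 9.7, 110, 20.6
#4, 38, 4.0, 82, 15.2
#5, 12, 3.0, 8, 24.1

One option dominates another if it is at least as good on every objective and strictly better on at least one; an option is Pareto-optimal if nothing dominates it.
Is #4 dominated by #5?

No

#5 vs #4: #5 is worse on expected return (3.0 vs 4.0), so it does not dominate #4.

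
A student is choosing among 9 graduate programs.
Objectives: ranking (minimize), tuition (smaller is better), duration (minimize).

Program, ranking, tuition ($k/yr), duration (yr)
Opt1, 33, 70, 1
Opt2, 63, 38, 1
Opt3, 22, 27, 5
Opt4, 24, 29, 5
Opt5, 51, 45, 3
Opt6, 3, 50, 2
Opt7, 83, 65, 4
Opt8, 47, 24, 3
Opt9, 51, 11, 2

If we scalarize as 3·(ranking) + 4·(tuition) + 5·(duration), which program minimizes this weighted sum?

Opt3

Opt1: 3·33 + 4·70 + 5·1 = 384
Opt2: 3·63 + 4·38 + 5·1 = 346
Opt3: 3·22 + 4·27 + 5·5 = 199
Opt4: 3·24 + 4·29 + 5·5 = 213
Opt5: 3·51 + 4·45 + 5·3 = 348
Opt6: 3·3 + 4·50 + 5·2 = 219
Opt7: 3·83 + 4·65 + 5·4 = 529
Opt8: 3·47 + 4·24 + 5·3 = 252
Opt9: 3·51 + 4·11 + 5·2 = 207
Lowest: Opt3 at 199.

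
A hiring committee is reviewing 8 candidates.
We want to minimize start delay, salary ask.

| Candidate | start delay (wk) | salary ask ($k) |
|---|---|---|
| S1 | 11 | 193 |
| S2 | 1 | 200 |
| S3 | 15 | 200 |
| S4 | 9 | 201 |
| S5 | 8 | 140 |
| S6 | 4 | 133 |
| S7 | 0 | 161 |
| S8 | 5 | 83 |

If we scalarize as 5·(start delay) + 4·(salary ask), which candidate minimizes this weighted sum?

S8

S1: 5·11 + 4·193 = 827
S2: 5·1 + 4·200 = 805
S3: 5·15 + 4·200 = 875
S4: 5·9 + 4·201 = 849
S5: 5·8 + 4·140 = 600
S6: 5·4 + 4·133 = 552
S7: 5·0 + 4·161 = 644
S8: 5·5 + 4·83 = 357
Lowest: S8 at 357.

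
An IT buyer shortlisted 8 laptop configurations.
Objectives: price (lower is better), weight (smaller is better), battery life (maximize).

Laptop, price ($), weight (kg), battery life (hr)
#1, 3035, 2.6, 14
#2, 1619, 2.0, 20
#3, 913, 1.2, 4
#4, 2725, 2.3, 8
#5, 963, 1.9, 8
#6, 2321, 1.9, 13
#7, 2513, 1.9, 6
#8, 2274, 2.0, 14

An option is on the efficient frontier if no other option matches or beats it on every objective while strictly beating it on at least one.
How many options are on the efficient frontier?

4

#1: dominated by #2 (price 1619≤3035, weight 2.0≤2.6, battery life 20≥14).
#2: not dominated (best battery life).
#3: not dominated (best price).
#4: dominated by #2 (price 1619≤2725, weight 2.0≤2.3, battery life 20≥8).
#5: not dominated.
#6: not dominated.
#7: dominated by #5 (price 963≤2513, weight 1.9≤1.9, battery life 8≥6).
#8: dominated by #2 (price 1619≤2274, weight 2.0≤2.0, battery life 20≥14).
Pareto-optimal: #2, #3, #5, #6 → 4.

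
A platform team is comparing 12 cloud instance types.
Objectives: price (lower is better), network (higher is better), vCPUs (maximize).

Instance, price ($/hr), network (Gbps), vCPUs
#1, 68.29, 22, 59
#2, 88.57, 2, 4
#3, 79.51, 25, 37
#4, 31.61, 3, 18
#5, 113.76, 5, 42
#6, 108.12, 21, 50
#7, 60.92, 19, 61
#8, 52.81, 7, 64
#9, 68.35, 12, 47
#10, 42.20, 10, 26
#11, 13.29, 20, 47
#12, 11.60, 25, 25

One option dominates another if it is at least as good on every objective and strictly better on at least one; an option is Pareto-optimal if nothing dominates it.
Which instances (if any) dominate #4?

#11, #12

#11: price 13.29≤31.61, network 20≥3, vCPUs 47≥18 — dominates #4.
#12: price 11.60≤31.61, network 25≥3, vCPUs 25≥18 — dominates #4.
Others (#1, #2, #3, #5, #6, #7, #8, #9, #10) are each worse than #4 on at least one objective.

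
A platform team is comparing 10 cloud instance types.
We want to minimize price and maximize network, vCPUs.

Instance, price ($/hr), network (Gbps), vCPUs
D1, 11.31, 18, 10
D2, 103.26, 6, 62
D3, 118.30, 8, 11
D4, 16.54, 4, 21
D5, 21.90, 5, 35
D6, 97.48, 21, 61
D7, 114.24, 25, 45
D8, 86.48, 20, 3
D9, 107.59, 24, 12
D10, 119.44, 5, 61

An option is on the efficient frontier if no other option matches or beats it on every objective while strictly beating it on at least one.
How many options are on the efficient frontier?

D1: not dominated (best price).
D2: not dominated (best vCPUs).
D3: dominated by D6 (price 97.48≤118.30, network 21≥8, vCPUs 61≥11).
D4: not dominated.
D5: not dominated.
D6: not dominated.
D7: not dominated (best network).
D8: not dominated.
D9: not dominated.
D10: dominated by D2 (price 103.26≤119.44, network 6≥5, vCPUs 62≥61).
Pareto-optimal: D1, D2, D4, D5, D6, D7, D8, D9 → 8.

8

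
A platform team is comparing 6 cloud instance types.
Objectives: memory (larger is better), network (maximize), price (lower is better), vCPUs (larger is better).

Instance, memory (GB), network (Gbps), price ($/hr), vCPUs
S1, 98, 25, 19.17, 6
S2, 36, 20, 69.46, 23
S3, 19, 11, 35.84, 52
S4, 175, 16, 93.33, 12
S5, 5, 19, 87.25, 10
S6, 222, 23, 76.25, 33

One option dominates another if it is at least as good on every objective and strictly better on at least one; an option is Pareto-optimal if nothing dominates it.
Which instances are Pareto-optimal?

S1, S2, S3, S6

S1: not dominated (best network).
S2: not dominated.
S3: not dominated (best vCPUs).
S4: dominated by S6 (memory 222≥175, network 23≥16, price 76.25≤93.33, vCPUs 33≥12).
S5: dominated by S2 (memory 36≥5, network 20≥19, price 69.46≤87.25, vCPUs 23≥10).
S6: not dominated (best memory).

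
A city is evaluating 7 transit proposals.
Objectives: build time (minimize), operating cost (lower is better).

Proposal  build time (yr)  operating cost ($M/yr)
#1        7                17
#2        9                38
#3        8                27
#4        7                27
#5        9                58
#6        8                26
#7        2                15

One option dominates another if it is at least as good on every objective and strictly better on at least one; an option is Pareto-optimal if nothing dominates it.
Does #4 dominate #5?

Yes

#4 vs #5: build time 7≤9, operating cost 27≤58 — #4 is at least as good on every objective with at least one strict improvement.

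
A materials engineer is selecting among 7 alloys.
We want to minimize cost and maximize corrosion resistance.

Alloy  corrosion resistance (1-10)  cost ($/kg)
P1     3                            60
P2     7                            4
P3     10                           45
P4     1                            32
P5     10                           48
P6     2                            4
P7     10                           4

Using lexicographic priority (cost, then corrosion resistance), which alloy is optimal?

P7

First minimize cost: best is 4, kept {P2, P6, P7}.
Then maximize corrosion resistance: best is 10, kept {P7}.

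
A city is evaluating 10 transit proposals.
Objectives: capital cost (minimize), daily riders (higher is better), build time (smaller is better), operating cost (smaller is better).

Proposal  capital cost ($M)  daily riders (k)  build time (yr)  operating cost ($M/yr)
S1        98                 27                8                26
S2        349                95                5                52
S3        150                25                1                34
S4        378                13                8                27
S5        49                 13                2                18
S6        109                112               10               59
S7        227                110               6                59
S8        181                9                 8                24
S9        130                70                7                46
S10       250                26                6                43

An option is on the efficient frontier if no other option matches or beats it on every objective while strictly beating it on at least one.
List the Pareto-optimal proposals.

S1: not dominated.
S2: not dominated.
S3: not dominated (best build time).
S4: dominated by S1 (capital cost 98≤378, daily riders 27≥13, build time 8≤8, operating cost 26≤27).
S5: not dominated (best capital cost).
S6: not dominated (best daily riders).
S7: not dominated.
S8: dominated by S5 (capital cost 49≤181, daily riders 13≥9, build time 2≤8, operating cost 18≤24).
S9: not dominated.
S10: not dominated.

S1, S2, S3, S5, S6, S7, S9, S10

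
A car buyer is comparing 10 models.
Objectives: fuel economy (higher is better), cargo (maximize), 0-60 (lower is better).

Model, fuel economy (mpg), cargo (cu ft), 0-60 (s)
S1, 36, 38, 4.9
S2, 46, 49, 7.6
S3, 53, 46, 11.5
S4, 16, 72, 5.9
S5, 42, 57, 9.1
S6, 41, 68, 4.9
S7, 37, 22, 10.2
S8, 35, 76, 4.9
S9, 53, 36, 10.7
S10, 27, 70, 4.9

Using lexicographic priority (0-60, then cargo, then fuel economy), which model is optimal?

S8

First minimize 0-60: best is 4.9, kept {S1, S6, S8, S10}.
Then maximize cargo: best is 76, kept {S8}.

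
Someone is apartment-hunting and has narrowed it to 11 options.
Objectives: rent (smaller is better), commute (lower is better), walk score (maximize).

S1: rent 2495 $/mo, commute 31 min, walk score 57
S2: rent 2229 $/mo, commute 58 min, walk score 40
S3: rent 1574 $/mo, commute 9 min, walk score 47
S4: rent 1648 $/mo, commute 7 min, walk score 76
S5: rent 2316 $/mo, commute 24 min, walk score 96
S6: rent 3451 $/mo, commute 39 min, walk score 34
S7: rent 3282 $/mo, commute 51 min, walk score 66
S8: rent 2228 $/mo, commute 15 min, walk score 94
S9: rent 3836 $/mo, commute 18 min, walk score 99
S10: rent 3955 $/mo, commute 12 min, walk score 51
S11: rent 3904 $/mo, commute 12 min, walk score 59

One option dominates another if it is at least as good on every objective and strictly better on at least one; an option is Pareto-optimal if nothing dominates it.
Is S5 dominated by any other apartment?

S1: worse on rent (2495 vs 2316).
S2: worse on commute (58 vs 24).
S3: worse on walk score (47 vs 96).
S4: worse on walk score (76 vs 96).
S6: worse on rent (3451 vs 2316).
S7: worse on rent (3282 vs 2316).
S8: worse on walk score (94 vs 96).
S9: worse on rent (3836 vs 2316).
S10: worse on rent (3955 vs 2316).
S11: worse on rent (3904 vs 2316).
No option is at least as good as S5 on every objective and strictly better on one.

No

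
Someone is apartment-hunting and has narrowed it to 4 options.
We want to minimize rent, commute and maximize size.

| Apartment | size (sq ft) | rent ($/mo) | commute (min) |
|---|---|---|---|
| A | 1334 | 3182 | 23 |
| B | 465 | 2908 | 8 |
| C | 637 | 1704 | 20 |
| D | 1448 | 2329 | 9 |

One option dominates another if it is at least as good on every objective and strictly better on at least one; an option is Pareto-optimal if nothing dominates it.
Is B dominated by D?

D vs B: D is worse on commute (9 vs 8), so it does not dominate B.

No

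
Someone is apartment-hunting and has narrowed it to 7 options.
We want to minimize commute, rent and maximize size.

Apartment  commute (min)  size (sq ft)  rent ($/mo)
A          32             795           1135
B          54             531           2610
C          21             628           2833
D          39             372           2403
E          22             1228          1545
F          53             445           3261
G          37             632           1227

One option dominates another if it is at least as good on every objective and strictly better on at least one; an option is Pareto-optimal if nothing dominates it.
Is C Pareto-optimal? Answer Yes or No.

Yes

A: worse on commute (32 vs 21).
B: worse on commute (54 vs 21).
D: worse on commute (39 vs 21).
E: worse on commute (22 vs 21).
F: worse on commute (53 vs 21).
G: worse on commute (37 vs 21).
No option is at least as good as C on every objective and strictly better on one.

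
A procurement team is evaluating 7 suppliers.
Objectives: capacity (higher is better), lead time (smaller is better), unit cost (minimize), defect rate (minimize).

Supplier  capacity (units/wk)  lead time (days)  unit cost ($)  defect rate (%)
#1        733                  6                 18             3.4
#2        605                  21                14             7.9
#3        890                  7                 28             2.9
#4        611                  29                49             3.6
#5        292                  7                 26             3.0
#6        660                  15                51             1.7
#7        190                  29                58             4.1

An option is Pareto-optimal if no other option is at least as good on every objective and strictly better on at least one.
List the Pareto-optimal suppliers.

#1: not dominated (best lead time).
#2: not dominated (best unit cost).
#3: not dominated (best capacity).
#4: dominated by #1 (capacity 733≥611, lead time 6≤29, unit cost 18≤49, defect rate 3.4≤3.6).
#5: not dominated.
#6: not dominated (best defect rate).
#7: dominated by #1 (capacity 733≥190, lead time 6≤29, unit cost 18≤58, defect rate 3.4≤4.1).

#1, #2, #3, #5, #6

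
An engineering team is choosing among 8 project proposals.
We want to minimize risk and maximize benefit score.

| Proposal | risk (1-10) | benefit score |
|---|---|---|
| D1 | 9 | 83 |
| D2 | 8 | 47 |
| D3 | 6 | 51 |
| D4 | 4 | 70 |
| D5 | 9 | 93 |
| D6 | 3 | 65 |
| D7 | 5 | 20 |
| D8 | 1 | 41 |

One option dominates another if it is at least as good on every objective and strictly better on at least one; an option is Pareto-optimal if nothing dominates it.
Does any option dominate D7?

D4 vs D7: risk 4≤5, benefit score 70≥20 — D4 is at least as good on every objective and strictly better on at least one, so D4 dominates D7.

Yes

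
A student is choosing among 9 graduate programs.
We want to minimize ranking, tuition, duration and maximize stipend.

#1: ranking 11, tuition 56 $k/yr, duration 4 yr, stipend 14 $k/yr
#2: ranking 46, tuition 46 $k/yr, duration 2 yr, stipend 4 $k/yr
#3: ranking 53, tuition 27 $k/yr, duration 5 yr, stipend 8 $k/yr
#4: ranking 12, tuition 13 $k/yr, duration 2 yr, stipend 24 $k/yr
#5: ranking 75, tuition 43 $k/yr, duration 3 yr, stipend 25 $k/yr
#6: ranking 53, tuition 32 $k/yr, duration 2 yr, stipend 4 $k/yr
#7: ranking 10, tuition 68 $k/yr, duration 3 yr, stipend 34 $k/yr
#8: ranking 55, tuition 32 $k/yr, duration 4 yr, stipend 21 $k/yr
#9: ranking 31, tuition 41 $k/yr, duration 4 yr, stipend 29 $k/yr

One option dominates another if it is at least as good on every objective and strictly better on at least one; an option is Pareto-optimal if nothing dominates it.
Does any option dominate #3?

#4 vs #3: ranking 12≤53, tuition 13≤27, duration 2≤5, stipend 24≥8 — #4 is at least as good on every objective and strictly better on at least one, so #4 dominates #3.

Yes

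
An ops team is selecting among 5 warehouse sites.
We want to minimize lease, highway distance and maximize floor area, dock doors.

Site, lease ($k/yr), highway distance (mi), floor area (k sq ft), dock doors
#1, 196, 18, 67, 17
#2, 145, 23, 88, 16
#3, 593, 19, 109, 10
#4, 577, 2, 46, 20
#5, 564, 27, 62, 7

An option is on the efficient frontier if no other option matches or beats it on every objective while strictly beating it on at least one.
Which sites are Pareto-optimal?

#1: not dominated.
#2: not dominated (best lease).
#3: not dominated (best floor area).
#4: not dominated (best highway distance).
#5: dominated by #1 (lease 196≤564, highway distance 18≤27, floor area 67≥62, dock doors 17≥7).

#1, #2, #3, #4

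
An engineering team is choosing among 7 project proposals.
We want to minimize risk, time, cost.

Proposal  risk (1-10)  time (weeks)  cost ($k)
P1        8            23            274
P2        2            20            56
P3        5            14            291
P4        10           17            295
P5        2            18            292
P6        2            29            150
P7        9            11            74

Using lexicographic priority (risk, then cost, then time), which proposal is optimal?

P2

First minimize risk: best is 2, kept {P2, P5, P6}.
Then minimize cost: best is 56, kept {P2}.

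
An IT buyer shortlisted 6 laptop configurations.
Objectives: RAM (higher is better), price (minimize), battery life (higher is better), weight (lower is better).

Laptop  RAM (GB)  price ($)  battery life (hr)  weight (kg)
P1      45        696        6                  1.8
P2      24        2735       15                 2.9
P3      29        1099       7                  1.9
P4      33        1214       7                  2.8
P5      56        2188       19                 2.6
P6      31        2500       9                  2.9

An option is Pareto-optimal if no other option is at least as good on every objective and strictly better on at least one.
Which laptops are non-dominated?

P1, P3, P4, P5

P1: not dominated (best price).
P2: dominated by P5 (RAM 56≥24, price 2188≤2735, battery life 19≥15, weight 2.6≤2.9).
P3: not dominated.
P4: not dominated.
P5: not dominated (best RAM).
P6: dominated by P5 (RAM 56≥31, price 2188≤2500, battery life 19≥9, weight 2.6≤2.9).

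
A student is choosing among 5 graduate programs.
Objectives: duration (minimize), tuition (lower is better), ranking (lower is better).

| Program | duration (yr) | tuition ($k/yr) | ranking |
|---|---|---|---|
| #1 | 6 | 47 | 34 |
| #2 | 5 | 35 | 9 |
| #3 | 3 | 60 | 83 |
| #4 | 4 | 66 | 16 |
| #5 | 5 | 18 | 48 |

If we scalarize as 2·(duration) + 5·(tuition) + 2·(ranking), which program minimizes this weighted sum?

#1: 2·6 + 5·47 + 2·34 = 315
#2: 2·5 + 5·35 + 2·9 = 203
#3: 2·3 + 5·60 + 2·83 = 472
#4: 2·4 + 5·66 + 2·16 = 370
#5: 2·5 + 5·18 + 2·48 = 196
Lowest: #5 at 196.

#5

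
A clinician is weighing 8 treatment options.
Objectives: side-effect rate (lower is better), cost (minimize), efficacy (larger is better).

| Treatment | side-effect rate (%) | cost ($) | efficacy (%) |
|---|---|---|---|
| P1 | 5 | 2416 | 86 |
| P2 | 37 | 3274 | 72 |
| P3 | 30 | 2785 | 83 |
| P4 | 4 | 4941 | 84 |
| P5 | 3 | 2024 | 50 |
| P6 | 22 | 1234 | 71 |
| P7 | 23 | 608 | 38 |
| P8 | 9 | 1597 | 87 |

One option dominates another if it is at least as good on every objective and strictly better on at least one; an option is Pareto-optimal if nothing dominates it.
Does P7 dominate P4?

No

P7 vs P4: P7 is worse on side-effect rate (23 vs 4), so it does not dominate P4.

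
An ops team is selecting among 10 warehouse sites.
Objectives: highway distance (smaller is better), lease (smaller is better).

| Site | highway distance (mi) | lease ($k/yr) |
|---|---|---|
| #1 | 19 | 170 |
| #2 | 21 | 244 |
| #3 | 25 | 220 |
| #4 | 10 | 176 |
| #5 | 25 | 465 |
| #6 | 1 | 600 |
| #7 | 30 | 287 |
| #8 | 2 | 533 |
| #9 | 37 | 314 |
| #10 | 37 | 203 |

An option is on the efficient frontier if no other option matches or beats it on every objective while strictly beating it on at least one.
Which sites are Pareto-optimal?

#1: not dominated (best lease).
#2: dominated by #1 (highway distance 19≤21, lease 170≤244).
#3: dominated by #1 (highway distance 19≤25, lease 170≤220).
#4: not dominated.
#5: dominated by #1 (highway distance 19≤25, lease 170≤465).
#6: not dominated (best highway distance).
#7: dominated by #1 (highway distance 19≤30, lease 170≤287).
#8: not dominated.
#9: dominated by #1 (highway distance 19≤37, lease 170≤314).
#10: dominated by #1 (highway distance 19≤37, lease 170≤203).

#1, #4, #6, #8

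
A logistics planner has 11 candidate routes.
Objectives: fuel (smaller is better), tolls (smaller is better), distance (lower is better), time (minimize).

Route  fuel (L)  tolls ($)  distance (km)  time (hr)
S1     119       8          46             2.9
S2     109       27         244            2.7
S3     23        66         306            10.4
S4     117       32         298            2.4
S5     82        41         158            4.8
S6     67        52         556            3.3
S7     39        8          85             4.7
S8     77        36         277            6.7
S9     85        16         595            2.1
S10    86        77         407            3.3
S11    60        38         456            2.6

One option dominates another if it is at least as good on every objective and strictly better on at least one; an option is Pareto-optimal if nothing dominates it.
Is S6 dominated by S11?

S11 vs S6: fuel 60≤67, tolls 38≤52, distance 456≤556, time 2.6≤3.3 — S11 is at least as good on every objective with at least one strict improvement.

Yes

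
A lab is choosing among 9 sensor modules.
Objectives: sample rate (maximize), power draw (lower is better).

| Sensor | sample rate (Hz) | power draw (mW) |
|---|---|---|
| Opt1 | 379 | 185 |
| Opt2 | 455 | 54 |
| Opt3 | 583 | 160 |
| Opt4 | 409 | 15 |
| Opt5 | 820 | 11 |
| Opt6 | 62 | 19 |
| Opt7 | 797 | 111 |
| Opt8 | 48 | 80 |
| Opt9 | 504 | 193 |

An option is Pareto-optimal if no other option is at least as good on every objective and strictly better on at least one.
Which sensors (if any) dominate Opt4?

Opt5: sample rate 820≥409, power draw 11≤15 — dominates Opt4.
Others (Opt1, Opt2, Opt3, Opt6, Opt7, Opt8, Opt9) are each worse than Opt4 on at least one objective.

Opt5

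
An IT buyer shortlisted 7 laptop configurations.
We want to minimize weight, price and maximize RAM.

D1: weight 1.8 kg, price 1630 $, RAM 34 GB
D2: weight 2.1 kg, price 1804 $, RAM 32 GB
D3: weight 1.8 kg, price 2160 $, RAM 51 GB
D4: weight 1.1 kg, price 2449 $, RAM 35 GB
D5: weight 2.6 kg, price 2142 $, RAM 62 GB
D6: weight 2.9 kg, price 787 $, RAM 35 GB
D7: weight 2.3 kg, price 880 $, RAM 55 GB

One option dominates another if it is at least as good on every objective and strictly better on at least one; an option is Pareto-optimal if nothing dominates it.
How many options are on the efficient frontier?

6

D1: not dominated.
D2: dominated by D1 (weight 1.8≤2.1, price 1630≤1804, RAM 34≥32).
D3: not dominated.
D4: not dominated (best weight).
D5: not dominated (best RAM).
D6: not dominated (best price).
D7: not dominated.
Pareto-optimal: D1, D3, D4, D5, D6, D7 → 6.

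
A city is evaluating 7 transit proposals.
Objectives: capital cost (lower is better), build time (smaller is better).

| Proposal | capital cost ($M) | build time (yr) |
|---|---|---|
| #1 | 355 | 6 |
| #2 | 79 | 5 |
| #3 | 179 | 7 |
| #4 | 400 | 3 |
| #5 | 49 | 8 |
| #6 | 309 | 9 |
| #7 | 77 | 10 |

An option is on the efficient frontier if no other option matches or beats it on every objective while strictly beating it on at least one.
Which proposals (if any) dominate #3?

#2

#2: capital cost 79≤179, build time 5≤7 — dominates #3.
Others (#1, #4, #5, #6, #7) are each worse than #3 on at least one objective.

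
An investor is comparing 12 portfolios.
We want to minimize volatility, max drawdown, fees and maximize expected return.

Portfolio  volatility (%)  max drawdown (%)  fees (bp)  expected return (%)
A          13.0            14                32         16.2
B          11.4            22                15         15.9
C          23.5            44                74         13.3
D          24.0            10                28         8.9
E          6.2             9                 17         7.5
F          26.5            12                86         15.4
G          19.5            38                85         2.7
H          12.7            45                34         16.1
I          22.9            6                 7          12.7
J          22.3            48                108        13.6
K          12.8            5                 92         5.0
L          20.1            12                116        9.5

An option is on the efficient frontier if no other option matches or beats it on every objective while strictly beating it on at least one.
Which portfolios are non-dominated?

A: not dominated (best expected return).
B: not dominated.
C: dominated by A (volatility 13.0≤23.5, max drawdown 14≤44, fees 32≤74, expected return 16.2≥13.3).
D: dominated by I (volatility 22.9≤24.0, max drawdown 6≤10, fees 7≤28, expected return 12.7≥8.9).
E: not dominated (best volatility).
F: not dominated.
G: dominated by A (volatility 13.0≤19.5, max drawdown 14≤38, fees 32≤85, expected return 16.2≥2.7).
H: not dominated.
I: not dominated (best fees).
J: dominated by A (volatility 13.0≤22.3, max drawdown 14≤48, fees 32≤108, expected return 16.2≥13.6).
K: not dominated (best max drawdown).
L: not dominated.

A, B, E, F, H, I, K, L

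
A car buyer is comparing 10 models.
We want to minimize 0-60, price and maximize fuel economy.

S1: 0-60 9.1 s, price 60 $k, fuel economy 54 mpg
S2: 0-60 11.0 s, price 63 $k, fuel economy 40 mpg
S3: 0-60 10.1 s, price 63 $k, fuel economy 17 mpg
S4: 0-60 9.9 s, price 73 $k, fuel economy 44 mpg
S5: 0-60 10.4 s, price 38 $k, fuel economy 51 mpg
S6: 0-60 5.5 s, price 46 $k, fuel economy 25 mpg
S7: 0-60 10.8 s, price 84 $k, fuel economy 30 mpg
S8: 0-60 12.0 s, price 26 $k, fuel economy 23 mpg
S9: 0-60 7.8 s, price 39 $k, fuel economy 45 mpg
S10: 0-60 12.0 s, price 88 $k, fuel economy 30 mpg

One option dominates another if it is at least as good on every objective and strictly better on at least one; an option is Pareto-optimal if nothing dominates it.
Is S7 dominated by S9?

Yes

S9 vs S7: 0-60 7.8≤10.8, price 39≤84, fuel economy 45≥30 — S9 is at least as good on every objective with at least one strict improvement.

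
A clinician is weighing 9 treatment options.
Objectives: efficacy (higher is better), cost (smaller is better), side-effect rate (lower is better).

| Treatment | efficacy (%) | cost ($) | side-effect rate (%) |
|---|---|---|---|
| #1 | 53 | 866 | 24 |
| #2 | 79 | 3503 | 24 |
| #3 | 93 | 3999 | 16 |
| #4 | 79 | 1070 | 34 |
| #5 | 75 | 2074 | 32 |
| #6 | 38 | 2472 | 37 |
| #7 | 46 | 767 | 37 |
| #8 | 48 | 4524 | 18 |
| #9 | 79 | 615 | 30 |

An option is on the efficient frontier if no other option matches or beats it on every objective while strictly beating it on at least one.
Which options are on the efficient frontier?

#1, #2, #3, #9

#1: not dominated.
#2: not dominated.
#3: not dominated (best efficacy).
#4: dominated by #9 (efficacy 79≥79, cost 615≤1070, side-effect rate 30≤34).
#5: dominated by #9 (efficacy 79≥75, cost 615≤2074, side-effect rate 30≤32).
#6: dominated by #1 (efficacy 53≥38, cost 866≤2472, side-effect rate 24≤37).
#7: dominated by #9 (efficacy 79≥46, cost 615≤767, side-effect rate 30≤37).
#8: dominated by #3 (efficacy 93≥48, cost 3999≤4524, side-effect rate 16≤18).
#9: not dominated (best cost).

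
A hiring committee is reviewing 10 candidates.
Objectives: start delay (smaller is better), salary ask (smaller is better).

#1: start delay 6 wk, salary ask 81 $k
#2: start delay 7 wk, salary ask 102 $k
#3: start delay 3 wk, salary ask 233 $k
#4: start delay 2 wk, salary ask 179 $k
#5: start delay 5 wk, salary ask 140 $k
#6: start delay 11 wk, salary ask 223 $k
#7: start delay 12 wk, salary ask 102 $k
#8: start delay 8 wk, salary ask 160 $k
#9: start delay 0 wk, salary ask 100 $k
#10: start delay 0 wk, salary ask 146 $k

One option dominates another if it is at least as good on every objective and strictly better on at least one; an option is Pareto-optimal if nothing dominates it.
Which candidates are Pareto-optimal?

#1: not dominated (best salary ask).
#2: dominated by #1 (start delay 6≤7, salary ask 81≤102).
#3: dominated by #4 (start delay 2≤3, salary ask 179≤233).
#4: dominated by #9 (start delay 0≤2, salary ask 100≤179).
#5: dominated by #9 (start delay 0≤5, salary ask 100≤140).
#6: dominated by #1 (start delay 6≤11, salary ask 81≤223).
#7: dominated by #1 (start delay 6≤12, salary ask 81≤102).
#8: dominated by #1 (start delay 6≤8, salary ask 81≤160).
#9: not dominated.
#10: dominated by #9 (start delay 0≤0, salary ask 100≤146).

#1, #9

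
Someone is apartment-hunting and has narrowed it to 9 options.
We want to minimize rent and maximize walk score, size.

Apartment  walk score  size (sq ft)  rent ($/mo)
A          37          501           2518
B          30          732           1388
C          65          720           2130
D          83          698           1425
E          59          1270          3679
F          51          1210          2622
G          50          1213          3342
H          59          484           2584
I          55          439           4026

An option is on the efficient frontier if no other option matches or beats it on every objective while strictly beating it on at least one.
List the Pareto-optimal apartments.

A: dominated by C (walk score 65≥37, size 720≥501, rent 2130≤2518).
B: not dominated (best rent).
C: not dominated.
D: not dominated (best walk score).
E: not dominated (best size).
F: not dominated.
G: not dominated.
H: dominated by C (walk score 65≥59, size 720≥484, rent 2130≤2584).
I: dominated by C (walk score 65≥55, size 720≥439, rent 2130≤4026).

B, C, D, E, F, G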